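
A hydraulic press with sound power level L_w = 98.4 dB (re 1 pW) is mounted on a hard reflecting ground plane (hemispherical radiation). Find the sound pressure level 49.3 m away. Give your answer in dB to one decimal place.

56.6 dB

Free-field hemispherical radiation: L_p = L_w − 10·log₁₀(2π·r²), r = 49.3 m.
2π·r² = 1.527e+04 m², 10·log₁₀ of that is 41.839 dB.
L_p = 98.4 − 41.839 = 56.56 dB.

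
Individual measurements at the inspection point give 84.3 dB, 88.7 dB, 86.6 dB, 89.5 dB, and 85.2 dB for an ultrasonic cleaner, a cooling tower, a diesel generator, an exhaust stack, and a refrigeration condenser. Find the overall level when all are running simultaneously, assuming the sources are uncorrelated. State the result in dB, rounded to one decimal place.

For uncorrelated sources the intensities add, so convert each level to linear form, sum, and take 10·log₁₀ of the total.
Σ 10^(L/10) = 10^(84.3/10) + 10^(88.7/10) + 10^(86.6/10) + 10^(89.5/10) + 10^(85.2/10) = 2.690e+09.
L_total = 10·log₁₀(2.690e+09) = 94.30 dB.

94.3 dB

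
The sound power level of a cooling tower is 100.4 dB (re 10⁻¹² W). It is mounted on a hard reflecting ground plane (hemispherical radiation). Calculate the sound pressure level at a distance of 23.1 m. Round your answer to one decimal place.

Free-field hemispherical radiation: L_p = L_w − 10·log₁₀(2π·r²), r = 23.1 m.
2π·r² = 3353 m², 10·log₁₀ of that is 35.254 dB.
L_p = 100.4 − 35.254 = 65.15 dB.

65.1 dB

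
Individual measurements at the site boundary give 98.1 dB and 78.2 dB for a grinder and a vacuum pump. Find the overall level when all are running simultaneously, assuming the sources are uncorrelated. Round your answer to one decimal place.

Incoherent sources combine by intensity addition: L_total = 10·log₁₀(Σ 10^(L_i/10)).
Σ 10^(L/10) = 10^(98.1/10) + 10^(78.2/10) = 6.523e+09.
L_total = 10·log₁₀(6.523e+09) = 98.14 dB.

98.1 dB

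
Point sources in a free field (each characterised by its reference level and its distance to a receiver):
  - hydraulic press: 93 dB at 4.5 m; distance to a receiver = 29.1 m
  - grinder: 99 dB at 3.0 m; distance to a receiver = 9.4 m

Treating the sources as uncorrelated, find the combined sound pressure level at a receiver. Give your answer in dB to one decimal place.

Propagate each source to the receiver with L = L_ref − 20·log₁₀(r/r_ref), then add intensities.
hydraulic press: 93 − 20·log₁₀(29.1/4.5) = 93 − 16.21 = 76.79 dB.
grinder: 99 − 20·log₁₀(9.4/3.0) = 99 − 9.92 = 89.08 dB.
Σ 10^(L/10) = 8.568e+08 → L_total = 10·log₁₀(8.568e+08) = 89.33 dB.

89.3 dB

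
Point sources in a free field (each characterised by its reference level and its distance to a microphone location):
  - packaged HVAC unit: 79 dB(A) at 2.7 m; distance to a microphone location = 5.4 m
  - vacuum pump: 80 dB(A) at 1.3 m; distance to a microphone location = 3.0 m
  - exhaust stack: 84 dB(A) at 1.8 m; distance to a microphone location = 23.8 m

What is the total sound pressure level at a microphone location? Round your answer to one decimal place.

Apply inverse-square spreading to bring every level to the receiver, then sum 10^(L/10).
packaged HVAC unit: 79 − 20·log₁₀(5.4/2.7) = 79 − 6.02 = 72.98 dB(A).
vacuum pump: 80 − 20·log₁₀(3.0/1.3) = 80 − 7.26 = 72.74 dB(A).
exhaust stack: 84 − 20·log₁₀(23.8/1.8) = 84 − 22.43 = 61.57 dB(A).
Σ 10^(L/10) = 4.007e+07 → L_total = 10·log₁₀(4.007e+07) = 76.03 dB(A).

76.0 dB(A)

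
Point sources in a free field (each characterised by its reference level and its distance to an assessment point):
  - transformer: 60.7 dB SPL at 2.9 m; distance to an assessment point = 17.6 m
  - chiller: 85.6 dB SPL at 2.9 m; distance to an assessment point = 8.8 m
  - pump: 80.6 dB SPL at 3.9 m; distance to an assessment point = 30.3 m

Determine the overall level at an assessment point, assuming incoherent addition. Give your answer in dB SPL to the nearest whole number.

Apply inverse-square spreading to bring every level to the receiver, then sum 10^(L/10).
transformer: 60.7 − 20·log₁₀(17.6/2.9) = 60.7 − 15.66 = 45.04 dB SPL.
chiller: 85.6 − 20·log₁₀(8.8/2.9) = 85.6 − 9.64 = 75.96 dB SPL.
pump: 80.6 − 20·log₁₀(30.3/3.9) = 80.6 − 17.81 = 62.79 dB SPL.
Σ 10^(L/10) = 4.136e+07 → L_total = 10·log₁₀(4.136e+07) = 76.17 dB SPL.

76 dB SPL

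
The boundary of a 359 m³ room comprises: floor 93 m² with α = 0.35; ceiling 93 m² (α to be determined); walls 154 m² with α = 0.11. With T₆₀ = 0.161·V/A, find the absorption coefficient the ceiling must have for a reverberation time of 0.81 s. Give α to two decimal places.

0.24

A = 0.161·V/T₆₀ = 0.161·359/0.81 = 71.36 m² sabins.
Absorption from the other surfaces = 93·0.35 + 154·0.11 = 49.49 m², so the ceiling must supply 21.87 m² over 93 m².
α = 21.87/93 = 0.235.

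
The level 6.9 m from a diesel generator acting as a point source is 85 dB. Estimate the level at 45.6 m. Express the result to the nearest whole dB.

69 dB

Spherical spreading from a point source gives a 20·log₁₀(r₂/r₁) drop.
L₂ = 85 − 20·log₁₀(45.6/6.9) = 85 − 16.402 = 68.60 dB.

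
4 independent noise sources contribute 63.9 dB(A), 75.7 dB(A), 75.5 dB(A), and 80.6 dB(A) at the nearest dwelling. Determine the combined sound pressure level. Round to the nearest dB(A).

83 dB(A)

For uncorrelated sources the intensities add, so convert each level to linear form, sum, and take 10·log₁₀ of the total.
Σ 10^(L/10) = 10^(63.9/10) + 10^(75.7/10) + 10^(75.5/10) + 10^(80.6/10) = 1.899e+08.
L_total = 10·log₁₀(1.899e+08) = 82.79 dB(A).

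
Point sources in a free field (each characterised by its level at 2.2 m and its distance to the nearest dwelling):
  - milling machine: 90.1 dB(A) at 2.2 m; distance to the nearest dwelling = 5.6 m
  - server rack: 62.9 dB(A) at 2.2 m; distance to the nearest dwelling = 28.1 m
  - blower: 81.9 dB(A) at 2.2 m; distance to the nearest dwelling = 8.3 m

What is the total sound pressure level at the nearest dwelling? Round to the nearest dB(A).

First find each source's level at the receiver (point-source: −20·log₁₀(r/r_ref)), then combine on an intensity basis.
milling machine: 90.1 − 20·log₁₀(5.6/2.2) = 90.1 − 8.12 = 81.98 dB(A).
server rack: 62.9 − 20·log₁₀(28.1/2.2) = 62.9 − 22.13 = 40.77 dB(A).
blower: 81.9 − 20·log₁₀(8.3/2.2) = 81.9 − 11.53 = 70.37 dB(A).
Σ 10^(L/10) = 1.688e+08 → L_total = 10·log₁₀(1.688e+08) = 82.27 dB(A).

82 dB(A)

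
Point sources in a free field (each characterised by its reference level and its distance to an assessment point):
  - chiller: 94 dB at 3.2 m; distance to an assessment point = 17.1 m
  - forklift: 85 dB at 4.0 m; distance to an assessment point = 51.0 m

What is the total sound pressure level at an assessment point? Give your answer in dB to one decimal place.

79.5 dB

First find each source's level at the receiver (point-source: −20·log₁₀(r/r_ref)), then combine on an intensity basis.
chiller: 94 − 20·log₁₀(17.1/3.2) = 94 − 14.56 = 79.44 dB.
forklift: 85 − 20·log₁₀(51.0/4.0) = 85 − 22.11 = 62.89 dB.
Σ 10^(L/10) = 8.991e+07 → L_total = 10·log₁₀(8.991e+07) = 79.54 dB.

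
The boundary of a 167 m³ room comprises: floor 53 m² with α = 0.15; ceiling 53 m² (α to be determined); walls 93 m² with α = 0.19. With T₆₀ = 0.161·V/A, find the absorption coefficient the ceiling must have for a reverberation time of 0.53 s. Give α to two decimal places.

0.47

Required total absorption A = 0.161·167/0.53 = 50.73 m².
Absorption from the other surfaces = 53·0.15 + 93·0.19 = 25.62 m², so the ceiling must supply 25.11 m² over 53 m².
α = 25.11/53 = 0.474.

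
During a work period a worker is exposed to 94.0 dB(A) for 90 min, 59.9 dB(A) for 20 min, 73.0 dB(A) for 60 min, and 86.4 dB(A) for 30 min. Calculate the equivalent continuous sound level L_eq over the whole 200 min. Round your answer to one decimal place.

90.8 dB(A)

The energy average is taken in the linear domain: L_eq = 10·log₁₀[(Σ tᵢ·10^(Lᵢ/10))/T], T = 200 min.
Σ tᵢ·10^(Lᵢ/10) = 90·10^(94.0/10) + 20·10^(59.9/10) + 60·10^(73.0/10) + 30·10^(86.4/10) = 2.404e+11.
L_eq = 10·log₁₀(2.404e+11/200) = 90.80 dB(A).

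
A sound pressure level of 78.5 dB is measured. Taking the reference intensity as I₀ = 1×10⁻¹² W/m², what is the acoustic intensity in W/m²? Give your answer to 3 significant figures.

I = I₀·10^(L/10) = 10⁻¹² × 10^(78.5/10) = 10^(-4.150).

7.08e-05 W/m²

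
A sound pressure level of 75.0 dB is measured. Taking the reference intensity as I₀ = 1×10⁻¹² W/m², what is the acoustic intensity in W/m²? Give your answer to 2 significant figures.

3.2e-05 W/m²

L = 10·log₁₀(I/I₀) ⇒ I = I₀·10^(L/10) = 10⁻¹² × 10^7.50.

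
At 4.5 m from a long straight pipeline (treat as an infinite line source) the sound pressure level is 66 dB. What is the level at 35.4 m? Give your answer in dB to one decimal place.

Cylindrical spreading from a line source gives a 10·log₁₀(r₂/r₁) drop.
L₂ = 66 − 10·log₁₀(35.4/4.5) = 66 − 8.958 = 57.04 dB.

57.0 dB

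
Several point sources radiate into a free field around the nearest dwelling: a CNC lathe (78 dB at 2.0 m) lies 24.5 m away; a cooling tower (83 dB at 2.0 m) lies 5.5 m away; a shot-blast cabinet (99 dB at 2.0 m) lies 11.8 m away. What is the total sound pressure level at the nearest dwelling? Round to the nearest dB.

First find each source's level at the receiver (point-source: −20·log₁₀(r/r_ref)), then combine on an intensity basis.
CNC lathe: 78 − 20·log₁₀(24.5/2.0) = 78 − 21.76 = 56.24 dB.
cooling tower: 83 − 20·log₁₀(5.5/2.0) = 83 − 8.79 = 74.21 dB.
shot-blast cabinet: 99 − 20·log₁₀(11.8/2.0) = 99 − 15.42 = 83.58 dB.
Σ 10^(L/10) = 2.550e+08 → L_total = 10·log₁₀(2.550e+08) = 84.07 dB.

84 dB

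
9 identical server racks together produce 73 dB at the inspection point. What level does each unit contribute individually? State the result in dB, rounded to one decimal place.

9 equal contributions raise the level by 10·log₁₀ 9 = 9.542 dB, so each unit alone gives 73 − 9.542.

63.5 dB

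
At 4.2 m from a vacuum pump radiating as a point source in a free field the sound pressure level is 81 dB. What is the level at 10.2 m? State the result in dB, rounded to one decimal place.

73.3 dB

Point-source attenuation: ΔL = 20·log₁₀(r₂/r₁) = 20·log₁₀(10.2/4.2) = 7.707 dB.
L₂ = 81 − 20·log₁₀(10.2/4.2) = 81 − 7.707 = 73.29 dB.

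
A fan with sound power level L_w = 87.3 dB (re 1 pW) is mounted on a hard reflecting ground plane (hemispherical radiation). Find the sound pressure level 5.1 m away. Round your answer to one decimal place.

The power spreads over a hemisphere of area 2π·r², so L_p = L_w − 10·log₁₀(2π·r²).
2π·r² = 163.4 m², 10·log₁₀ of that is 22.133 dB.
L_p = 87.3 − 22.133 = 65.17 dB.

65.2 dB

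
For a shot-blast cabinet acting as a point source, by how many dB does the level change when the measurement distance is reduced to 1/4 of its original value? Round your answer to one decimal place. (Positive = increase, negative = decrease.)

Point-source spreading: ΔL = −20·log₁₀(r₂/r₁).
ΔL = −20·log₁₀(0.25) = +12.04 dB.

+12.0 dB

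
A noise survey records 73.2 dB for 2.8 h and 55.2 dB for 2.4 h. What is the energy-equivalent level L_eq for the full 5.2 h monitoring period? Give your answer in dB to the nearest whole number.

L_eq = 10·log₁₀[(1/T)·Σ tᵢ·10^(Lᵢ/10)] with T = 5.2 h.
Σ tᵢ·10^(Lᵢ/10) = 2.8·10^(73.2/10) + 2.4·10^(55.2/10) = 5.930e+07.
L_eq = 10·log₁₀(5.930e+07/5.2) = 70.57 dB.

71 dB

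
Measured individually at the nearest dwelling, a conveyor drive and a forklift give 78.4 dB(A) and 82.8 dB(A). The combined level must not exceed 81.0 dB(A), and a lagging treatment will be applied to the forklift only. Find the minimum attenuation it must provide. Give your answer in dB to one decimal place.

Everything except the forklift sums to 10^(78.4/10) = 6.918e+07 in linear terms, 78.40 dB(A).
To meet 81.0 dB(A) overall, the treated forklift may contribute at most 10^(81.0/10) − 6.918e+07 = 5.671e+07, i.e. 77.54 dB(A).
So the forklift must be reduced from 82.8 to 77.54 dB(A): IL = 5.26 dB.

5.3 dB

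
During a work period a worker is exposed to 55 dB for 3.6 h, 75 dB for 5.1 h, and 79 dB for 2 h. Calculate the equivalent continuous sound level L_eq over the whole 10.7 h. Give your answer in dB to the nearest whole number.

The energy average is taken in the linear domain: L_eq = 10·log₁₀[(Σ tᵢ·10^(Lᵢ/10))/T], T = 10.7 h.
Σ tᵢ·10^(Lᵢ/10) = 3.6·10^(55/10) + 5.1·10^(75/10) + 2·10^(79/10) = 3.213e+08.
L_eq = 10·log₁₀(3.213e+08/10.7) = 74.78 dB.

75 dB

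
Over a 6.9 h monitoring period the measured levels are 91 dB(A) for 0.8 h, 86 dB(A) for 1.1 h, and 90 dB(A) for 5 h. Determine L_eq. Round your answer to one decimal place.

89.7 dB(A)

L_eq = 10·log₁₀[(1/T)·Σ tᵢ·10^(Lᵢ/10)] with T = 6.9 h.
Σ tᵢ·10^(Lᵢ/10) = 0.8·10^(91/10) + 1.1·10^(86/10) + 5·10^(90/10) = 6.445e+09.
L_eq = 10·log₁₀(6.445e+09/6.9) = 89.70 dB(A).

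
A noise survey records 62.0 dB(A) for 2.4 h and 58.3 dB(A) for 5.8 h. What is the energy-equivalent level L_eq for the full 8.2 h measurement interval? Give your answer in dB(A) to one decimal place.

L_eq = 10·log₁₀[(1/T)·Σ tᵢ·10^(Lᵢ/10)] with T = 8.2 h.
Σ tᵢ·10^(Lᵢ/10) = 2.4·10^(62.0/10) + 5.8·10^(58.3/10) = 7.725e+06.
L_eq = 10·log₁₀(7.725e+06/8.2) = 59.74 dB(A).

59.7 dB(A)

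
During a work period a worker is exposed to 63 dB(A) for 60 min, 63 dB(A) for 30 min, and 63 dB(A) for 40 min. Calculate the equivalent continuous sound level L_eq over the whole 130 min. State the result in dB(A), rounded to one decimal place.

63.0 dB(A)

Weight each interval's intensity by its duration and average over T = 130 min:
Σ tᵢ·10^(Lᵢ/10) = 60·10^(63/10) + 30·10^(63/10) + 40·10^(63/10) = 2.594e+08.
L_eq = 10·log₁₀(2.594e+08/130) = 63.00 dB(A).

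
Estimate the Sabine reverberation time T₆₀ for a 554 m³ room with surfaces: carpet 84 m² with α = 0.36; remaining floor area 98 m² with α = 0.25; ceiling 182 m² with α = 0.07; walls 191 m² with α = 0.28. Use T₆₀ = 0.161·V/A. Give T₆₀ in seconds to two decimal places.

0.74 s

Summing Sᵢαᵢ: 84·0.36 + 98·0.25 + 182·0.07 + 191·0.28 = 120.96 m².
T₆₀ = 0.161 × 554 / 120.96 = 0.737 s.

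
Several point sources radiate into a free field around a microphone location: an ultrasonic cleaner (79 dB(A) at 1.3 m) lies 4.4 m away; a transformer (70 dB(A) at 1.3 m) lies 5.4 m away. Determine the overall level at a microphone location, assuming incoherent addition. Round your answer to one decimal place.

First find each source's level at the receiver (point-source: −20·log₁₀(r/r_ref)), then combine on an intensity basis.
ultrasonic cleaner: 79 − 20·log₁₀(4.4/1.3) = 79 − 10.59 = 68.41 dB(A).
transformer: 70 − 20·log₁₀(5.4/1.3) = 70 − 12.37 = 57.63 dB(A).
Σ 10^(L/10) = 7.514e+06 → L_total = 10·log₁₀(7.514e+06) = 68.76 dB(A).

68.8 dB(A)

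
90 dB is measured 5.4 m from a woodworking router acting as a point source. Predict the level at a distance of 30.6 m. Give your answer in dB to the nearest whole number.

Spherical spreading from a point source gives a 20·log₁₀(r₂/r₁) drop.
L₂ = 90 − 20·log₁₀(30.6/5.4) = 90 − 15.067 = 74.93 dB.

75 dB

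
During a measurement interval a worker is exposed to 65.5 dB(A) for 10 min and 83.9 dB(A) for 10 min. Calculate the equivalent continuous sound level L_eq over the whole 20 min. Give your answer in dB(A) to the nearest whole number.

The energy average is taken in the linear domain: L_eq = 10·log₁₀[(Σ tᵢ·10^(Lᵢ/10))/T], T = 20 min.
Σ tᵢ·10^(Lᵢ/10) = 10·10^(65.5/10) + 10·10^(83.9/10) = 2.490e+09.
L_eq = 10·log₁₀(2.490e+09/20) = 80.95 dB(A).

81 dB(A)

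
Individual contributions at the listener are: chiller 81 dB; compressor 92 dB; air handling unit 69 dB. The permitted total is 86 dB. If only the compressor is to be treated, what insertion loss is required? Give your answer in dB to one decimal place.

7.8 dB

Fixed contribution from the other sources: Σ 10^(L/10) = 10^(81/10) + 10^(69/10) = 1.338e+08 (81.27 dB).
To meet 86 dB overall, the treated compressor may contribute at most 10^(86/10) − 1.338e+08 = 2.643e+08, i.e. 84.22 dB.
So the compressor must be reduced from 92 to 84.22 dB: IL = 7.78 dB.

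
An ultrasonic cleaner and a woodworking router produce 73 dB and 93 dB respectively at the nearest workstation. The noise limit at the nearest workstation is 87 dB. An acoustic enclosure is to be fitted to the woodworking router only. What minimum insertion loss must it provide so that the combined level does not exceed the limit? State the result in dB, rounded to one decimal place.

Fixed contribution from the other source: Σ 10^(L/10) = 10^(73/10) = 1.995e+07 (73.00 dB).
To meet 87 dB overall, the treated woodworking router may contribute at most 10^(87/10) − 1.995e+07 = 4.812e+08, i.e. 86.82 dB.
Required insertion loss = 93 − 86.82 = 6.18 dB.

6.2 dB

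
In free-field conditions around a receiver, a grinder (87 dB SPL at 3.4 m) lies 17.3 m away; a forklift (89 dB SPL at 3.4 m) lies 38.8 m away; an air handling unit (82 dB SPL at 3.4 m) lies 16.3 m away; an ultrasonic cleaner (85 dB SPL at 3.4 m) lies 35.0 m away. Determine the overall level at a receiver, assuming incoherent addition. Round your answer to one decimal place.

Propagate each source to the receiver with L = L_ref − 20·log₁₀(r/r_ref), then add intensities.
grinder: 87 − 20·log₁₀(17.3/3.4) = 87 − 14.13 = 72.87 dB SPL.
forklift: 89 − 20·log₁₀(38.8/3.4) = 89 − 21.15 = 67.85 dB SPL.
air handling unit: 82 − 20·log₁₀(16.3/3.4) = 82 − 13.61 = 68.39 dB SPL.
ultrasonic cleaner: 85 − 20·log₁₀(35.0/3.4) = 85 − 20.25 = 64.75 dB SPL.
Σ 10^(L/10) = 3.534e+07 → L_total = 10·log₁₀(3.534e+07) = 75.48 dB SPL.

75.5 dB SPL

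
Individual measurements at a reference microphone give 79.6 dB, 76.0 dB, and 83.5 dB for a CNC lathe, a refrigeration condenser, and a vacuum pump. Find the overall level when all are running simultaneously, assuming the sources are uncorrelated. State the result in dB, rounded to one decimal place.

Incoherent sources combine by intensity addition: L_total = 10·log₁₀(Σ 10^(L_i/10)).
Σ 10^(L/10) = 10^(79.6/10) + 10^(76.0/10) + 10^(83.5/10) = 3.549e+08.
L_total = 10·log₁₀(3.549e+08) = 85.50 dB.

85.5 dB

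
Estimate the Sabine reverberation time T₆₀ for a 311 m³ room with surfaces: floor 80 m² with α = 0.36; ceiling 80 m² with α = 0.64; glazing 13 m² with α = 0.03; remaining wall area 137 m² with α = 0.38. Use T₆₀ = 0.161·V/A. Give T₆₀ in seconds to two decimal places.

0.38 s

Total absorption A = 80·0.36 + 80·0.64 + 13·0.03 + 137·0.38 = 132.45 m² sabins.
T₆₀ = 0.161·V/A = 0.161·311/132.45 = 0.378 s.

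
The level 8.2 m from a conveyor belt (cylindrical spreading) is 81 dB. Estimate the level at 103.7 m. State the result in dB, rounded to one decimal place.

For a line source, L₂ = L₁ − 10·log₁₀(r₂/r₁).
L₂ = 81 − 10·log₁₀(103.7/8.2) = 81 − 11.020 = 69.98 dB.

70.0 dB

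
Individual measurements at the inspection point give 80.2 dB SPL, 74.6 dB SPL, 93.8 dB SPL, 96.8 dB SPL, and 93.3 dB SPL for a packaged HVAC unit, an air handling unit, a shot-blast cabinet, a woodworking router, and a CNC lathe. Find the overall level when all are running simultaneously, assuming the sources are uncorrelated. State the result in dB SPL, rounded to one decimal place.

Incoherent sources combine by intensity addition: L_total = 10·log₁₀(Σ 10^(L_i/10)).
Σ 10^(L/10) = 10^(80.2/10) + 10^(74.6/10) + 10^(93.8/10) + 10^(96.8/10) + 10^(93.3/10) = 9.457e+09.
L_total = 10·log₁₀(9.457e+09) = 99.76 dB SPL.

99.8 dB SPL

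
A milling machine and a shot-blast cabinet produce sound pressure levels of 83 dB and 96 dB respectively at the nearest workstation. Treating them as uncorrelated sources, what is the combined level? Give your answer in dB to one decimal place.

Incoherent sources combine by intensity addition: L_total = 10·log₁₀(Σ 10^(L_i/10)).
Σ 10^(L/10) = 10^(83/10) + 10^(96/10) = 4.181e+09.
L_total = 10·log₁₀(4.181e+09) = 96.21 dB.

96.2 dB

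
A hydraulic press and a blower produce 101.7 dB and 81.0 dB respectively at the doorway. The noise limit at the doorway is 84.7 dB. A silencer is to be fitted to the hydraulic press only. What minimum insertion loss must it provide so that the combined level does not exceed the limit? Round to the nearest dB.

The untreated sources together contribute 10^(81.0/10) = 1.259e+08, i.e. 81.00 dB.
The limit corresponds to 10^(84.7/10) = 2.951e+08; subtracting the fixed part leaves 1.692e+08 for the hydraulic press, i.e. 82.28 dB.
Required insertion loss = 101.7 − 82.28 = 19.42 dB.

19 dB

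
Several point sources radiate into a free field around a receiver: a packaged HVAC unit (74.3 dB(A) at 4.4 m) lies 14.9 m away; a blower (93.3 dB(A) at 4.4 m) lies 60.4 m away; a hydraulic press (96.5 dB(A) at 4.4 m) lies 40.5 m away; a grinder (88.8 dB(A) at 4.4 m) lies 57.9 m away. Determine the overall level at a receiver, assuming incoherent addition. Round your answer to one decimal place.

78.5 dB(A)

Apply inverse-square spreading to bring every level to the receiver, then sum 10^(L/10).
packaged HVAC unit: 74.3 − 20·log₁₀(14.9/4.4) = 74.3 − 10.59 = 63.71 dB(A).
blower: 93.3 − 20·log₁₀(60.4/4.4) = 93.3 − 22.75 = 70.55 dB(A).
hydraulic press: 96.5 − 20·log₁₀(40.5/4.4) = 96.5 − 19.28 = 77.22 dB(A).
grinder: 88.8 − 20·log₁₀(57.9/4.4) = 88.8 − 22.38 = 66.42 dB(A).
Σ 10^(L/10) = 7.080e+07 → L_total = 10·log₁₀(7.080e+07) = 78.50 dB(A).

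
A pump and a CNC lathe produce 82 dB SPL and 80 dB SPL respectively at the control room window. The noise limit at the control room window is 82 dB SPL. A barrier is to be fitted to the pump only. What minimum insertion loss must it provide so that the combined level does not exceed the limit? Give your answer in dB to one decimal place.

Fixed contribution from the other source: Σ 10^(L/10) = 10^(80/10) = 1.000e+08 (80.00 dB SPL).
To meet 82 dB SPL overall, the treated pump may contribute at most 10^(82/10) − 1.000e+08 = 5.849e+07, i.e. 77.67 dB SPL.
So the pump must be reduced from 82 to 77.67 dB SPL: IL = 4.33 dB.

4.3 dB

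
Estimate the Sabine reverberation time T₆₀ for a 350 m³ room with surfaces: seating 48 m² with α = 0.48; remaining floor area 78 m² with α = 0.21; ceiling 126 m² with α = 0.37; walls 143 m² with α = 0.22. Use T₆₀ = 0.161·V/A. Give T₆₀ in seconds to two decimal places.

A = Σ Sᵢαᵢ = 48·0.48 + 78·0.21 + 126·0.37 + 143·0.22 = 117.50 m².
T₆₀ = 0.161·V/A = 0.161·350/117.50 = 0.480 s.

0.48 s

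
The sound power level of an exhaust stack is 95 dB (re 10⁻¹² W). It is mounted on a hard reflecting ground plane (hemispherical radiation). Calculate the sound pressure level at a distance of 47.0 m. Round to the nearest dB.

Free-field hemispherical radiation: L_p = L_w − 10·log₁₀(2π·r²), r = 47.0 m.
2π·r² = 1.388e+04 m², 10·log₁₀ of that is 41.424 dB.
L_p = 95 − 41.424 = 53.58 dB.

54 dB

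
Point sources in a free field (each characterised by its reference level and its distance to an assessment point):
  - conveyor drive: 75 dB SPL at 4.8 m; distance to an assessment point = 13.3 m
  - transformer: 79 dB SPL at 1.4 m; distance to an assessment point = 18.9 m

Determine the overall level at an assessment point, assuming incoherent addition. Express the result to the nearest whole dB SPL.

67 dB SPL

Apply inverse-square spreading to bring every level to the receiver, then sum 10^(L/10).
conveyor drive: 75 − 20·log₁₀(13.3/4.8) = 75 − 8.85 = 66.15 dB SPL.
transformer: 79 − 20·log₁₀(18.9/1.4) = 79 − 22.61 = 56.39 dB SPL.
Σ 10^(L/10) = 4.555e+06 → L_total = 10·log₁₀(4.555e+06) = 66.58 dB SPL.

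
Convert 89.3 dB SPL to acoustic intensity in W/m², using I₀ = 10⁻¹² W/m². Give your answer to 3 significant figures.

I = I₀·10^(L/10) = 10⁻¹² × 10^(89.3/10) = 10^(-3.070).

0.000851 W/m²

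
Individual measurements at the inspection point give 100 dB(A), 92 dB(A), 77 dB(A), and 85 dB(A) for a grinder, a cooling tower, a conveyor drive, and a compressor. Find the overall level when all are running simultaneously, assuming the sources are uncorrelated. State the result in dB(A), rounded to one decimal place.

100.8 dB(A)

For uncorrelated sources the intensities add, so convert each level to linear form, sum, and take 10·log₁₀ of the total.
Σ 10^(L/10) = 10^(100/10) + 10^(92/10) + 10^(77/10) + 10^(85/10) = 1.195e+10.
L_total = 10·log₁₀(1.195e+10) = 100.77 dB(A).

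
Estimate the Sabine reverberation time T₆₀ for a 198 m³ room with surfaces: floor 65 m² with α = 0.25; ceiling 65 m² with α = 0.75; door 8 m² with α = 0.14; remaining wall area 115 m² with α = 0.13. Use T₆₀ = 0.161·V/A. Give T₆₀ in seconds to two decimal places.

Summing Sᵢαᵢ: 65·0.25 + 65·0.75 + 8·0.14 + 115·0.13 = 81.07 m².
T₆₀ = 0.161·V/A = 0.161·198/81.07 = 0.393 s.

0.39 s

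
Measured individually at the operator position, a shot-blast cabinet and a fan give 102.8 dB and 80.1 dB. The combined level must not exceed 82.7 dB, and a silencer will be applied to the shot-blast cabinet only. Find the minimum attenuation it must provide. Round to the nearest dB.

24 dB

Fixed contribution from the other source: Σ 10^(L/10) = 10^(80.1/10) = 1.023e+08 (80.10 dB).
To meet 82.7 dB overall, the treated shot-blast cabinet may contribute at most 10^(82.7/10) − 1.023e+08 = 8.388e+07, i.e. 79.24 dB.
So the shot-blast cabinet must be reduced from 102.8 to 79.24 dB: IL = 23.56 dB.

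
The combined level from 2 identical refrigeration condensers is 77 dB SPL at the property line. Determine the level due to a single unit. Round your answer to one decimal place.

74.0 dB SPL

Dividing the total intensity by 2 lowers the level by 10·log₁₀ 2 = 3.010 dB: L₁ = 77 − 3.010.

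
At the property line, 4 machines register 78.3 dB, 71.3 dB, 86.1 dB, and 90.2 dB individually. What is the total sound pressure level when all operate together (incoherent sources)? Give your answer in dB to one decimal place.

91.9 dB

For uncorrelated sources the intensities add, so convert each level to linear form, sum, and take 10·log₁₀ of the total.
Σ 10^(L/10) = 10^(78.3/10) + 10^(71.3/10) + 10^(86.1/10) + 10^(90.2/10) = 1.536e+09.
L_total = 10·log₁₀(1.536e+09) = 91.86 dB.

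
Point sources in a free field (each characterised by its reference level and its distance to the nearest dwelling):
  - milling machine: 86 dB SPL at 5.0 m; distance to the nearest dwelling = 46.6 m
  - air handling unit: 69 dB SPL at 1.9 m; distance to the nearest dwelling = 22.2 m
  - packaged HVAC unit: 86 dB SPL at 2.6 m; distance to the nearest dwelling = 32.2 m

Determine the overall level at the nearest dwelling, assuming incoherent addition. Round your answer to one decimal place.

Propagate each source to the receiver with L = L_ref − 20·log₁₀(r/r_ref), then add intensities.
milling machine: 86 − 20·log₁₀(46.6/5.0) = 86 − 19.39 = 66.61 dB SPL.
air handling unit: 69 − 20·log₁₀(22.2/1.9) = 69 − 21.35 = 47.65 dB SPL.
packaged HVAC unit: 86 − 20·log₁₀(32.2/2.6) = 86 − 21.86 = 64.14 dB SPL.
Σ 10^(L/10) = 7.237e+06 → L_total = 10·log₁₀(7.237e+06) = 68.60 dB SPL.

68.6 dB SPL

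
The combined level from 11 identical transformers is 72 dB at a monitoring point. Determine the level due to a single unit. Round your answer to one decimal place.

11 equal contributions raise the level by 10·log₁₀ 11 = 10.414 dB, so each unit alone gives 72 − 10.414.

61.6 dB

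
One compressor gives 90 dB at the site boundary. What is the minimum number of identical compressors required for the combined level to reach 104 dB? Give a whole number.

26

The shortfall is 104 − 90 = 14.0 dB, and N units add 10·log₁₀ N, so need 10·log₁₀ N ≥ 14.0.
N ≥ 10^(14.0/10) = 25.119, so N = 26.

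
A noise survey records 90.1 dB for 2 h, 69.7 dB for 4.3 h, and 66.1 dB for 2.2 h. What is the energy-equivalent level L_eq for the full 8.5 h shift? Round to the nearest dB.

84 dB

L_eq = 10·log₁₀[(1/T)·Σ tᵢ·10^(Lᵢ/10)] with T = 8.5 h.
Σ tᵢ·10^(Lᵢ/10) = 2·10^(90.1/10) + 4.3·10^(69.7/10) + 2.2·10^(66.1/10) = 2.096e+09.
L_eq = 10·log₁₀(2.096e+09/8.5) = 83.92 dB.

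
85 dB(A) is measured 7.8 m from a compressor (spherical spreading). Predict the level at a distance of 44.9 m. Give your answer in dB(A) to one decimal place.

69.8 dB(A)

Point-source attenuation: ΔL = 20·log₁₀(r₂/r₁) = 20·log₁₀(44.9/7.8) = 15.203 dB.
L₂ = 85 − 20·log₁₀(44.9/7.8) = 85 − 15.203 = 69.80 dB(A).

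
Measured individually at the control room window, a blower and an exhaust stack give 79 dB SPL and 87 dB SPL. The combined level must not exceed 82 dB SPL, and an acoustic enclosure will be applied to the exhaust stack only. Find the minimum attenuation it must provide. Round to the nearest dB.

Everything except the exhaust stack sums to 10^(79/10) = 7.943e+07 in linear terms, 79.00 dB SPL.
To meet 82 dB SPL overall, the treated exhaust stack may contribute at most 10^(82/10) − 7.943e+07 = 7.906e+07, i.e. 78.98 dB SPL.
So the exhaust stack must be reduced from 87 to 78.98 dB SPL: IL = 8.02 dB.

8 dB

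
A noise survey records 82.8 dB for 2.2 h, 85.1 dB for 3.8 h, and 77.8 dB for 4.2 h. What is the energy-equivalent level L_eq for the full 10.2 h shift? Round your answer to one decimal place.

82.7 dB

Weight each interval's intensity by its duration and average over T = 10.2 h:
Σ tᵢ·10^(Lᵢ/10) = 2.2·10^(82.8/10) + 3.8·10^(85.1/10) + 4.2·10^(77.8/10) = 1.902e+09.
L_eq = 10·log₁₀(1.902e+09/10.2) = 82.71 dB.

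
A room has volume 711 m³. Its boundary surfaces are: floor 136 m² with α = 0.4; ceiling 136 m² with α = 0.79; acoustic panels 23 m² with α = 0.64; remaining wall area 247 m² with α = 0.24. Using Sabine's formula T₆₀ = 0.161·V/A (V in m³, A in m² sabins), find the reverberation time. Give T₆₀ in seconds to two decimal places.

Summing Sᵢαᵢ: 136·0.4 + 136·0.79 + 23·0.64 + 247·0.24 = 235.84 m².
T₆₀ = 0.161 × 711 / 235.84 = 0.485 s.

0.49 s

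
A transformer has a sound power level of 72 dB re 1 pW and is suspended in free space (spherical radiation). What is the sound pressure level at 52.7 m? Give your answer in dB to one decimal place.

26.6 dB

Free-field spherical radiation: L_p = L_w − 10·log₁₀(4π·r²), r = 52.7 m.
4π·r² = 3.49e+04 m², 10·log₁₀ of that is 45.428 dB.
L_p = 72 − 45.428 = 26.57 dB.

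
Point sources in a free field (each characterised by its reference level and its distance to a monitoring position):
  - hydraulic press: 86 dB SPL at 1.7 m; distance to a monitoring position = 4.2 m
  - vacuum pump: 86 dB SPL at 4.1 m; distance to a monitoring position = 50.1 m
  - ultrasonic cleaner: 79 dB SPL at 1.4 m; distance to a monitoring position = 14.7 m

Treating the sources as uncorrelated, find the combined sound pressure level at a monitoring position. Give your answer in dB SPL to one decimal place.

Apply inverse-square spreading to bring every level to the receiver, then sum 10^(L/10).
hydraulic press: 86 − 20·log₁₀(4.2/1.7) = 86 − 7.86 = 78.14 dB SPL.
vacuum pump: 86 − 20·log₁₀(50.1/4.1) = 86 − 21.74 = 64.26 dB SPL.
ultrasonic cleaner: 79 − 20·log₁₀(14.7/1.4) = 79 − 20.42 = 58.58 dB SPL.
Σ 10^(L/10) = 6.861e+07 → L_total = 10·log₁₀(6.861e+07) = 78.36 dB SPL.

78.4 dB SPL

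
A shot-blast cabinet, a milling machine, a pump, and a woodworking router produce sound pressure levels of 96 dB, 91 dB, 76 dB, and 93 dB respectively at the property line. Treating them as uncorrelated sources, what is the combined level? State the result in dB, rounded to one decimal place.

Incoherent sources combine by intensity addition: L_total = 10·log₁₀(Σ 10^(L_i/10)).
Σ 10^(L/10) = 10^(96/10) + 10^(91/10) + 10^(76/10) + 10^(93/10) = 7.275e+09.
L_total = 10·log₁₀(7.275e+09) = 98.62 dB.

98.6 dB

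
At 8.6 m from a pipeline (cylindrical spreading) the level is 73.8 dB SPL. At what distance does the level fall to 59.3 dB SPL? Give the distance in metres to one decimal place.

Line-source spreading drops the level by 10·log₁₀(r₂/r₁); inverting, r₂/r₁ = 10^(ΔL/10).
r₂ = 8.6·10^((73.8−59.3)/10) = 8.6·10^(14.5/10) = 242.38 m.

242.4 m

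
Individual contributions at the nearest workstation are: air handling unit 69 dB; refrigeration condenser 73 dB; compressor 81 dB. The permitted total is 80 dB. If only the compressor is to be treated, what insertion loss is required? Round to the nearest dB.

The untreated sources together contribute 10^(69/10) + 10^(73/10) = 2.790e+07, i.e. 74.46 dB.
The limit corresponds to 10^(80/10) = 1.000e+08; subtracting the fixed part leaves 7.210e+07 for the compressor, i.e. 78.58 dB.
So the compressor must be reduced from 81 to 78.58 dB: IL = 2.42 dB.

2 dB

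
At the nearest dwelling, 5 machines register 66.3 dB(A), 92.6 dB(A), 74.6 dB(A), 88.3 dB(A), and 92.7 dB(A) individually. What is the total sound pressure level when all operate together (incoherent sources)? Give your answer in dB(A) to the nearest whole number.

96 dB(A)

For uncorrelated sources the intensities add, so convert each level to linear form, sum, and take 10·log₁₀ of the total.
Σ 10^(L/10) = 10^(66.3/10) + 10^(92.6/10) + 10^(74.6/10) + 10^(88.3/10) + 10^(92.7/10) = 4.391e+09.
L_total = 10·log₁₀(4.391e+09) = 96.43 dB(A).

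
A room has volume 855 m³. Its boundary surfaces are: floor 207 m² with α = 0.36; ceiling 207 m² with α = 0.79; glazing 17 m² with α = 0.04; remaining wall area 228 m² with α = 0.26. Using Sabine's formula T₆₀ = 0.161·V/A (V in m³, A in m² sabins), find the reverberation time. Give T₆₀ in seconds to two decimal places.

0.46 s

Summing Sᵢαᵢ: 207·0.36 + 207·0.79 + 17·0.04 + 228·0.26 = 298.01 m².
T₆₀ = 0.161 × 855 / 298.01 = 0.462 s.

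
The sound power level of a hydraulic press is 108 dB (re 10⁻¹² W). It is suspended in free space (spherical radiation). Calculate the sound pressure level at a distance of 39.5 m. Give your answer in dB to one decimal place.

The power spreads over a sphere of area 4π·r², so L_p = L_w − 10·log₁₀(4π·r²).
4π·r² = 1.961e+04 m², 10·log₁₀ of that is 42.924 dB.
L_p = 108 − 42.924 = 65.08 dB.

65.1 dB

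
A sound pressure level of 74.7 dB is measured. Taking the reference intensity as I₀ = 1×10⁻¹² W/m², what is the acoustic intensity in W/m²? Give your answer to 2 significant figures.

L = 10·log₁₀(I/I₀) ⇒ I = I₀·10^(L/10) = 10⁻¹² × 10^7.47.

3.0e-05 W/m²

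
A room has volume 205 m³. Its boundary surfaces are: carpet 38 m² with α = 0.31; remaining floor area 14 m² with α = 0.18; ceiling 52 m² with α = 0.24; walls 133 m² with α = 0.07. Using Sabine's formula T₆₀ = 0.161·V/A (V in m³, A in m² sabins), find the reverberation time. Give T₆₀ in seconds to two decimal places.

0.91 s

Summing Sᵢαᵢ: 38·0.31 + 14·0.18 + 52·0.24 + 133·0.07 = 36.09 m².
T₆₀ = 0.161 × 205 / 36.09 = 0.915 s.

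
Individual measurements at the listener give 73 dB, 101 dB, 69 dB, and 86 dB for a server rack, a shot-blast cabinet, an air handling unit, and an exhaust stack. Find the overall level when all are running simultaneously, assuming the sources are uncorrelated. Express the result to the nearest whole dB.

Incoherent sources combine by intensity addition: L_total = 10·log₁₀(Σ 10^(L_i/10)).
Σ 10^(L/10) = 10^(73/10) + 10^(101/10) + 10^(69/10) + 10^(86/10) = 1.302e+10.
L_total = 10·log₁₀(1.302e+10) = 101.14 dB.

101 dB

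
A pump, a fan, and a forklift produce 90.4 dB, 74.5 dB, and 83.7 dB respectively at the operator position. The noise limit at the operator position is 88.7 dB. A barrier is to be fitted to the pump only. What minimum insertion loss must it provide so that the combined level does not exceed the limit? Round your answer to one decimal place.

3.6 dB

Everything except the pump sums to 10^(74.5/10) + 10^(83.7/10) = 2.626e+08 in linear terms, 84.19 dB.
To meet 88.7 dB overall, the treated pump may contribute at most 10^(88.7/10) − 2.626e+08 = 4.787e+08, i.e. 86.80 dB.
So the pump must be reduced from 90.4 to 86.80 dB: IL = 3.60 dB.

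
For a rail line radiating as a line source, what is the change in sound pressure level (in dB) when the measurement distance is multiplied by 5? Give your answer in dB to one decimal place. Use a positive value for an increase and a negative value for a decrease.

With cylindrical spreading the level changes by −10·log₁₀(r₂/r₁).
ΔL = −10·log₁₀(5) = -6.99 dB.

-7.0 dB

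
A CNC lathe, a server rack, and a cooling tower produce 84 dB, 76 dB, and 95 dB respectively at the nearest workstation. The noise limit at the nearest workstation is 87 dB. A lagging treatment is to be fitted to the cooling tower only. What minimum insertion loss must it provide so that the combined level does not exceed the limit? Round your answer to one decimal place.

11.8 dB

The untreated sources together contribute 10^(84/10) + 10^(76/10) = 2.910e+08, i.e. 84.64 dB.
To meet 87 dB overall, the treated cooling tower may contribute at most 10^(87/10) − 2.910e+08 = 2.102e+08, i.e. 83.23 dB.
Required insertion loss = 95 − 83.23 = 11.77 dB.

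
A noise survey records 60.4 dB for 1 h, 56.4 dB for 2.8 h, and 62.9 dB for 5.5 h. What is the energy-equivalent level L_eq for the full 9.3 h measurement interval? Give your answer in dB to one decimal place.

61.5 dB

Weight each interval's intensity by its duration and average over T = 9.3 h:
Σ tᵢ·10^(Lᵢ/10) = 1·10^(60.4/10) + 2.8·10^(56.4/10) + 5.5·10^(62.9/10) = 1.304e+07.
L_eq = 10·log₁₀(1.304e+07/9.3) = 61.47 dB.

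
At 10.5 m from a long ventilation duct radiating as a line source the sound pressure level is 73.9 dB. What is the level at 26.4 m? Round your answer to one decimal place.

Line-source attenuation: ΔL = 10·log₁₀(r₂/r₁) = 10·log₁₀(26.4/10.5) = 4.004 dB.
L₂ = 73.9 − 10·log₁₀(26.4/10.5) = 73.9 − 4.004 = 69.90 dB.

69.9 dB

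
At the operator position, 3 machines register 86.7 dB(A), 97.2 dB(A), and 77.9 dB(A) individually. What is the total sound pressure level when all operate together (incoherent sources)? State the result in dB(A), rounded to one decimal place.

97.6 dB(A)

For uncorrelated sources the intensities add, so convert each level to linear form, sum, and take 10·log₁₀ of the total.
Σ 10^(L/10) = 10^(86.7/10) + 10^(97.2/10) + 10^(77.9/10) = 5.777e+09.
L_total = 10·log₁₀(5.777e+09) = 97.62 dB(A).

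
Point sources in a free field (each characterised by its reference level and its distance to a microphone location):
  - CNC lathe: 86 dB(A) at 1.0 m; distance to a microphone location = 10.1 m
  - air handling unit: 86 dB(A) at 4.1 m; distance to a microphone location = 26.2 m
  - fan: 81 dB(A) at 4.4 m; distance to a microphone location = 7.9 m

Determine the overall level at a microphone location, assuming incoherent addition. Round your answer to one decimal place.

Apply inverse-square spreading to bring every level to the receiver, then sum 10^(L/10).
CNC lathe: 86 − 20·log₁₀(10.1/1.0) = 86 − 20.09 = 65.91 dB(A).
air handling unit: 86 − 20·log₁₀(26.2/4.1) = 86 − 16.11 = 69.89 dB(A).
fan: 81 − 20·log₁₀(7.9/4.4) = 81 − 5.08 = 75.92 dB(A).
Σ 10^(L/10) = 5.270e+07 → L_total = 10·log₁₀(5.270e+07) = 77.22 dB(A).

77.2 dB(A)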